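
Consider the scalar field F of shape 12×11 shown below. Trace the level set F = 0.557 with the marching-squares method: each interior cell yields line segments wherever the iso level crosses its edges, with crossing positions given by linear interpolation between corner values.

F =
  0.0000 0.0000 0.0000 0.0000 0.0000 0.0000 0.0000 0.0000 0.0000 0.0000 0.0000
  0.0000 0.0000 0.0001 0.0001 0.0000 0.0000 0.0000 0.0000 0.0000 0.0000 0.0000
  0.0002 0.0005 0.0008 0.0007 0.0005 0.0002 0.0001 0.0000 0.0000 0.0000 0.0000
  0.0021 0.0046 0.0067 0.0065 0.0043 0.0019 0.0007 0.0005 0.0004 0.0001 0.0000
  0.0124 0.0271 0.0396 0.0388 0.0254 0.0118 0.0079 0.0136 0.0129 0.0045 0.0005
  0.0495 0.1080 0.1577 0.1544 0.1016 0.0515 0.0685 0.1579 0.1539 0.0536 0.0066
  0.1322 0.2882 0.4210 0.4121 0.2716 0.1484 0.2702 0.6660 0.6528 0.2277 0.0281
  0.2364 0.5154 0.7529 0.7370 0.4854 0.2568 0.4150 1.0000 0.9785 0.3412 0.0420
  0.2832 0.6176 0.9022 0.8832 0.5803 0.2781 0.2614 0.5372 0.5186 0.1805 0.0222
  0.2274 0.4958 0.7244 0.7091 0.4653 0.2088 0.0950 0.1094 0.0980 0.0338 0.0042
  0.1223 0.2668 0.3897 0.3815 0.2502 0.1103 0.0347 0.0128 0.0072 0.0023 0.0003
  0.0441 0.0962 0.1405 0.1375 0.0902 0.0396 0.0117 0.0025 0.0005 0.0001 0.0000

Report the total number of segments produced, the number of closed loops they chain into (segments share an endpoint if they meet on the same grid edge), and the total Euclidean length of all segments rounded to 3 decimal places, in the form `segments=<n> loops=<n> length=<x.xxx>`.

cell (5,6): code 0100 → (5.785,7.000)–(6.000,6.725)
cell (5,7): code 1100 → (5.808,8.000)–(5.785,7.000)
cell (5,8): code 1000 → (6.000,8.225)–(5.808,8.000)
cell (6,1): code 0100 → (6.410,2.000)–(7.000,1.175)
cell (6,2): code 1100 → (6.446,3.000)–(6.410,2.000)
cell (6,3): code 1000 → (7.000,3.715)–(6.446,3.000)
cell (6,6): code 0110 → (6.000,6.725)–(7.000,6.243)
cell (6,8): code 1001 → (7.000,8.661)–(6.000,8.225)
cell (7,0): code 0100 → (7.407,1.000)–(8.000,0.819)
cell (7,1): code 1110 → (7.000,1.175)–(7.407,1.000)
cell (7,3): code 1101 → (7.754,4.000)–(7.000,3.715)
cell (7,4): code 1000 → (8.000,4.077)–(7.754,4.000)
cell (7,6): code 0010 → (7.000,6.243)–(7.957,7.000)
cell (7,7): code 0011 → (7.957,7.000)–(7.917,8.000)
cell (7,8): code 0001 → (7.917,8.000)–(7.000,8.661)
cell (8,0): code 0010 → (8.000,0.819)–(8.498,1.000)
cell (8,1): code 0111 → (8.498,1.000)–(9.000,1.268)
cell (8,3): code 1011 → (9.000,3.624)–(8.203,4.000)
cell (8,4): code 0001 → (8.203,4.000)–(8.000,4.077)
cell (9,1): code 0010 → (9.000,1.268)–(9.500,2.000)
cell (9,2): code 0011 → (9.500,2.000)–(9.464,3.000)
cell (9,3): code 0001 → (9.464,3.000)–(9.000,3.624)
total: 22 segments, chained into 2 closed loop(s), length Σ = 17.107007

segments=22 loops=2 length=17.107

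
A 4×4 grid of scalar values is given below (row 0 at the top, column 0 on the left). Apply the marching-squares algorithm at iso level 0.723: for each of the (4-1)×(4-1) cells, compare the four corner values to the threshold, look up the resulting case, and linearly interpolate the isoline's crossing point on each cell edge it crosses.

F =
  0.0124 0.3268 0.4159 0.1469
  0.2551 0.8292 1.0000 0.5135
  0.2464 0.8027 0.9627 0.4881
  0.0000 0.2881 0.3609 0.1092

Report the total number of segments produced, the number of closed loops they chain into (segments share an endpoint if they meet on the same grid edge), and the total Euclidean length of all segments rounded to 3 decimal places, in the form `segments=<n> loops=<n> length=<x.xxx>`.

cell (0,0): code 0100 → (0.789,1.000)–(1.000,0.815)
cell (0,1): code 1100 → (0.526,2.000)–(0.789,1.000)
cell (0,2): code 1000 → (1.000,2.569)–(0.526,2.000)
cell (1,0): code 0110 → (1.000,0.815)–(2.000,0.857)
cell (1,2): code 1001 → (2.000,2.505)–(1.000,2.569)
cell (2,0): code 0010 → (2.000,0.857)–(2.155,1.000)
cell (2,1): code 0011 → (2.155,1.000)–(2.398,2.000)
cell (2,2): code 0001 → (2.398,2.000)–(2.000,2.505)
total: 8 segments, chained into 1 closed loop(s), length Σ = 5.942203

segments=8 loops=1 length=5.942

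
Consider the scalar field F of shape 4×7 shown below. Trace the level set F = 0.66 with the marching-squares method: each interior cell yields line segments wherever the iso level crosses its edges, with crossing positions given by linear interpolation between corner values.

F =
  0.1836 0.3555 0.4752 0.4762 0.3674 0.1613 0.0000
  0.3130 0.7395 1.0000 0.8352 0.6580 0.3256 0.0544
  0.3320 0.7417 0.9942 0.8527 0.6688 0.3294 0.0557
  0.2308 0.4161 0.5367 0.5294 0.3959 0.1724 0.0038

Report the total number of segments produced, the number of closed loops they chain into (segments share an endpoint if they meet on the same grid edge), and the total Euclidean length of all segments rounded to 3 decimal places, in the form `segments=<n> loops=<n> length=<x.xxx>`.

cell (0,0): code 0100 → (0.793,1.000)–(1.000,0.814)
cell (0,1): code 1100 → (0.352,2.000)–(0.793,1.000)
cell (0,2): code 1100 → (0.512,3.000)–(0.352,2.000)
cell (0,3): code 1000 → (1.000,3.989)–(0.512,3.000)
cell (1,0): code 0110 → (1.000,0.814)–(2.000,0.801)
cell (1,3): code 1101 → (1.185,4.000)–(1.000,3.989)
cell (1,4): code 1000 → (2.000,4.026)–(1.185,4.000)
cell (2,0): code 0010 → (2.000,0.801)–(2.251,1.000)
cell (2,1): code 0011 → (2.251,1.000)–(2.730,2.000)
cell (2,2): code 0011 → (2.730,2.000)–(2.596,3.000)
cell (2,3): code 0011 → (2.596,3.000)–(2.032,4.000)
cell (2,4): code 0001 → (2.032,4.000)–(2.000,4.026)
total: 12 segments, chained into 1 closed loop(s), length Σ = 9.115487

segments=12 loops=1 length=9.115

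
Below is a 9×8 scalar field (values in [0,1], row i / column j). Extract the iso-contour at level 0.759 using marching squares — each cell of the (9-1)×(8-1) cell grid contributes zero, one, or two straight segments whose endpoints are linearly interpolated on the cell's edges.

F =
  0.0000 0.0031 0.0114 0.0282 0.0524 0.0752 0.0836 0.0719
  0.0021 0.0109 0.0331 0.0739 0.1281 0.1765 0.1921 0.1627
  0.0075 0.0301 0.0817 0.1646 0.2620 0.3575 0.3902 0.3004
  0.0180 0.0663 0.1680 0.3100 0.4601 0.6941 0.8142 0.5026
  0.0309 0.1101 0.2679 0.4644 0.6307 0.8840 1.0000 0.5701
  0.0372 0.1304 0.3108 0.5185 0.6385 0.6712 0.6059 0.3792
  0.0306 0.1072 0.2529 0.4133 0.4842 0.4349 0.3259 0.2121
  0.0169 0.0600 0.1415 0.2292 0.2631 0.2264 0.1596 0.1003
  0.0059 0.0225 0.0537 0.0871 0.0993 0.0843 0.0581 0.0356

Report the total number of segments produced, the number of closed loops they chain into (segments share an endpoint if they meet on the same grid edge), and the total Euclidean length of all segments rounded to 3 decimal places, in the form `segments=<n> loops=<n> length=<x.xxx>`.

segments=8 loops=1 length=5.828

cell (2,5): code 0100 → (2.870,6.000)–(3.000,5.540)
cell (2,6): code 1000 → (3.000,6.177)–(2.870,6.000)
cell (3,4): code 0100 → (3.342,5.000)–(4.000,4.507)
cell (3,5): code 1110 → (3.000,5.540)–(3.342,5.000)
cell (3,6): code 1001 → (4.000,6.561)–(3.000,6.177)
cell (4,4): code 0010 → (4.000,4.507)–(4.587,5.000)
cell (4,5): code 0011 → (4.587,5.000)–(4.612,6.000)
cell (4,6): code 0001 → (4.612,6.000)–(4.000,6.561)
total: 8 segments, chained into 1 closed loop(s), length Σ = 5.827677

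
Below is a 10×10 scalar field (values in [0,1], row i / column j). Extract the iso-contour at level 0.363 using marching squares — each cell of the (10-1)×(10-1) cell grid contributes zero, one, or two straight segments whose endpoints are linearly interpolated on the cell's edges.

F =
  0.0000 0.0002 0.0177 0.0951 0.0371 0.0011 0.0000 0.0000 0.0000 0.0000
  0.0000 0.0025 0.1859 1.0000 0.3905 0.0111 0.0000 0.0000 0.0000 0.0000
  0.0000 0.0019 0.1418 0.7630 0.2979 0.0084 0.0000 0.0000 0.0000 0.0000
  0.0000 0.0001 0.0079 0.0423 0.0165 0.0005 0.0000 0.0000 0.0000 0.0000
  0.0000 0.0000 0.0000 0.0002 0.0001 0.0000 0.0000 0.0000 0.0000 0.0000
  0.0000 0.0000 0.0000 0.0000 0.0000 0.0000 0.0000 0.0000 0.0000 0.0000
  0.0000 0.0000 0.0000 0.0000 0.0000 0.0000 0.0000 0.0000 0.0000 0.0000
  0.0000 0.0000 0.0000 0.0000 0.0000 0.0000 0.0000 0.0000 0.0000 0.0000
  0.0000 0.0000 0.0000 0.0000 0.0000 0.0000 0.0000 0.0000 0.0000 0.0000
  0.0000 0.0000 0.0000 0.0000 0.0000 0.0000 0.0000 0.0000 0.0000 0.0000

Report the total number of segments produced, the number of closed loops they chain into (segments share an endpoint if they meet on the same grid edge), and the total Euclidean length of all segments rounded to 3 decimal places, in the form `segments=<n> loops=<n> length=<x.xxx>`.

segments=8 loops=1 length=6.244

cell (0,2): code 0100 → (0.296,3.000)–(1.000,2.218)
cell (0,3): code 1100 → (0.922,4.000)–(0.296,3.000)
cell (0,4): code 1000 → (1.000,4.072)–(0.922,4.000)
cell (1,2): code 0110 → (1.000,2.218)–(2.000,2.356)
cell (1,3): code 1011 → (2.000,3.860)–(1.297,4.000)
cell (1,4): code 0001 → (1.297,4.000)–(1.000,4.072)
cell (2,2): code 0010 → (2.000,2.356)–(2.555,3.000)
cell (2,3): code 0001 → (2.555,3.000)–(2.000,3.860)
total: 8 segments, chained into 1 closed loop(s), length Σ = 6.244439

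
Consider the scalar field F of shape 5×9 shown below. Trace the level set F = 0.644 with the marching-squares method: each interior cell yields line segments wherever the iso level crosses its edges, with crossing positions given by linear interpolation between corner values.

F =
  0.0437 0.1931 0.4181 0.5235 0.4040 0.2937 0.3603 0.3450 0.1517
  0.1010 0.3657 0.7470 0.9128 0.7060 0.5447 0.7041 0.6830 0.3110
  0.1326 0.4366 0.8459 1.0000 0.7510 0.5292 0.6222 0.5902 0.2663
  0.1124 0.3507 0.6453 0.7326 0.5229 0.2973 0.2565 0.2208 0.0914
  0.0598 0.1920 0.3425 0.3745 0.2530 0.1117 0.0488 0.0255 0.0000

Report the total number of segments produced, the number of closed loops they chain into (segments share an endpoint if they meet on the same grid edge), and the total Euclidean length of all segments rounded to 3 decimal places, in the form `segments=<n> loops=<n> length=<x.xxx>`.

cell (0,1): code 0100 → (0.687,2.000)–(1.000,1.730)
cell (0,2): code 1100 → (0.310,3.000)–(0.687,2.000)
cell (0,3): code 1100 → (0.795,4.000)–(0.310,3.000)
cell (0,4): code 1000 → (1.000,4.384)–(0.795,4.000)
cell (0,5): code 0100 → (0.825,6.000)–(1.000,5.623)
cell (0,6): code 1100 → (0.885,7.000)–(0.825,6.000)
cell (0,7): code 1000 → (1.000,7.105)–(0.885,7.000)
cell (1,1): code 0110 → (1.000,1.730)–(2.000,1.507)
cell (1,4): code 1001 → (2.000,4.482)–(1.000,4.384)
cell (1,5): code 0010 → (1.000,5.623)–(1.734,6.000)
cell (1,6): code 0011 → (1.734,6.000)–(1.420,7.000)
cell (1,7): code 0001 → (1.420,7.000)–(1.000,7.105)
cell (2,1): code 0110 → (2.000,1.507)–(3.000,1.996)
cell (2,3): code 1011 → (3.000,3.423)–(2.469,4.000)
cell (2,4): code 0001 → (2.469,4.000)–(2.000,4.482)
cell (3,1): code 0010 → (3.000,1.996)–(3.004,2.000)
cell (3,2): code 0011 → (3.004,2.000)–(3.247,3.000)
cell (3,3): code 0001 → (3.247,3.000)–(3.000,3.423)
total: 18 segments, chained into 2 closed loop(s), length Σ = 13.033784

segments=18 loops=2 length=13.034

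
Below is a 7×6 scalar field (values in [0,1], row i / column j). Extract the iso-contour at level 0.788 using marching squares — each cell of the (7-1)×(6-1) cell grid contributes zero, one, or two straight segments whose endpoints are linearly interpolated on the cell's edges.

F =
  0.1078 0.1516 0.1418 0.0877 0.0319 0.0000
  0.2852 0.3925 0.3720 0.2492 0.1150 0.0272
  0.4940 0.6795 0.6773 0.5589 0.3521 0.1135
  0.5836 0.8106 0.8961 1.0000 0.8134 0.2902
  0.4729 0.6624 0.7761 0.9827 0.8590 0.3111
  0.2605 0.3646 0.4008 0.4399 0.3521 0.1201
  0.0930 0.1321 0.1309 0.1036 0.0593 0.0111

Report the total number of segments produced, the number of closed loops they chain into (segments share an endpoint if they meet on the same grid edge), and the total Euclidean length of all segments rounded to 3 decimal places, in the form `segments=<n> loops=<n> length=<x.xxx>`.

segments=12 loops=1 length=8.182

cell (2,0): code 0100 → (2.828,1.000)–(3.000,0.900)
cell (2,1): code 1100 → (2.506,2.000)–(2.828,1.000)
cell (2,2): code 1100 → (2.519,3.000)–(2.506,2.000)
cell (2,3): code 1100 → (2.945,4.000)–(2.519,3.000)
cell (2,4): code 1000 → (3.000,4.049)–(2.945,4.000)
cell (3,0): code 0010 → (3.000,0.900)–(3.152,1.000)
cell (3,1): code 0011 → (3.152,1.000)–(3.901,2.000)
cell (3,2): code 0111 → (3.901,2.000)–(4.000,2.058)
cell (3,4): code 1001 → (4.000,4.130)–(3.000,4.049)
cell (4,2): code 0010 → (4.000,2.058)–(4.359,3.000)
cell (4,3): code 0011 → (4.359,3.000)–(4.140,4.000)
cell (4,4): code 0001 → (4.140,4.000)–(4.000,4.130)
total: 12 segments, chained into 1 closed loop(s), length Σ = 8.181689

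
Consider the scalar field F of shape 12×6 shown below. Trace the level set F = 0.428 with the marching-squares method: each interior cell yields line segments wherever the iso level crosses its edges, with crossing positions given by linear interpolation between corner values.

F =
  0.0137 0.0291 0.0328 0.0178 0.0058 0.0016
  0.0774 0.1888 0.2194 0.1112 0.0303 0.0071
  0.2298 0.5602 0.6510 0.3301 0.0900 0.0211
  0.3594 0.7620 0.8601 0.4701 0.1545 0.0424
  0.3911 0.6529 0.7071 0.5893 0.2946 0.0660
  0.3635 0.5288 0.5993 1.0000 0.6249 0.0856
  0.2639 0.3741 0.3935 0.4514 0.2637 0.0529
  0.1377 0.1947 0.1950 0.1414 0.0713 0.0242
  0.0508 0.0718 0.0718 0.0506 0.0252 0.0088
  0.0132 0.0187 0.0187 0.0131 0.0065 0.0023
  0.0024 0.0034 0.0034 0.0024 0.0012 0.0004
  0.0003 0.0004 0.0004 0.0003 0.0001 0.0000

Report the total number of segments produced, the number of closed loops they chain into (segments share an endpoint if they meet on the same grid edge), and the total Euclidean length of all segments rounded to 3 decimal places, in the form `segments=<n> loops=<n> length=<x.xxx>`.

cell (1,0): code 0100 → (1.644,1.000)–(2.000,0.600)
cell (1,1): code 1100 → (1.483,2.000)–(1.644,1.000)
cell (1,2): code 1000 → (2.000,2.695)–(1.483,2.000)
cell (2,0): code 0110 → (2.000,0.600)–(3.000,0.170)
cell (2,2): code 1101 → (2.699,3.000)–(2.000,2.695)
cell (2,3): code 1000 → (3.000,3.133)–(2.699,3.000)
cell (3,0): code 0110 → (3.000,0.170)–(4.000,0.141)
cell (3,3): code 1001 → (4.000,3.547)–(3.000,3.133)
cell (4,0): code 0110 → (4.000,0.141)–(5.000,0.390)
cell (4,3): code 1101 → (4.404,4.000)–(4.000,3.547)
cell (4,4): code 1000 → (5.000,4.365)–(4.404,4.000)
cell (5,0): code 0010 → (5.000,0.390)–(5.652,1.000)
cell (5,1): code 0011 → (5.652,1.000)–(5.832,2.000)
cell (5,2): code 0111 → (5.832,2.000)–(6.000,2.596)
cell (5,3): code 1011 → (6.000,3.125)–(5.545,4.000)
cell (5,4): code 0001 → (5.545,4.000)–(5.000,4.365)
cell (6,2): code 0010 → (6.000,2.596)–(6.075,3.000)
cell (6,3): code 0001 → (6.075,3.000)–(6.000,3.125)
total: 18 segments, chained into 1 closed loop(s), length Σ = 13.740627

segments=18 loops=1 length=13.741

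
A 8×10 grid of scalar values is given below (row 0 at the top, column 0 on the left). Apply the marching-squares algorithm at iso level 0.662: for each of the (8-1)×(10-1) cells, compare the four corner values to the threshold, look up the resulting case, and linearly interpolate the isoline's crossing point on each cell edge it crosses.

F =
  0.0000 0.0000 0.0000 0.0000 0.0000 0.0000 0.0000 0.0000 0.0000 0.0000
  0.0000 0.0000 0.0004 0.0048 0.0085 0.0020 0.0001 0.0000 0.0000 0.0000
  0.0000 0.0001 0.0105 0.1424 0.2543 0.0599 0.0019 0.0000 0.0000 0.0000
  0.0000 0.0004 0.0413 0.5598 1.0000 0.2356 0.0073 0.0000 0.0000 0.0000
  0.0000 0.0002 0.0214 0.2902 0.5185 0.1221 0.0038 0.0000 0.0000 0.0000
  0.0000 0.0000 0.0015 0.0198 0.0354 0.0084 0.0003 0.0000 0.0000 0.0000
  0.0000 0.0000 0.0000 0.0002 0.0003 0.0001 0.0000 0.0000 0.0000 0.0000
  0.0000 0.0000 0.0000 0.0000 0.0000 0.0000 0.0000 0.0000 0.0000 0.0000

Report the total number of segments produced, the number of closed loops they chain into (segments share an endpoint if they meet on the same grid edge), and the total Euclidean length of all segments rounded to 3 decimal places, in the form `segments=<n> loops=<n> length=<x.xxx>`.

segments=4 loops=1 length=3.395

cell (2,3): code 0100 → (2.547,4.000)–(3.000,3.232)
cell (2,4): code 1000 → (3.000,4.442)–(2.547,4.000)
cell (3,3): code 0010 → (3.000,3.232)–(3.702,4.000)
cell (3,4): code 0001 → (3.702,4.000)–(3.000,4.442)
total: 4 segments, chained into 1 closed loop(s), length Σ = 3.394842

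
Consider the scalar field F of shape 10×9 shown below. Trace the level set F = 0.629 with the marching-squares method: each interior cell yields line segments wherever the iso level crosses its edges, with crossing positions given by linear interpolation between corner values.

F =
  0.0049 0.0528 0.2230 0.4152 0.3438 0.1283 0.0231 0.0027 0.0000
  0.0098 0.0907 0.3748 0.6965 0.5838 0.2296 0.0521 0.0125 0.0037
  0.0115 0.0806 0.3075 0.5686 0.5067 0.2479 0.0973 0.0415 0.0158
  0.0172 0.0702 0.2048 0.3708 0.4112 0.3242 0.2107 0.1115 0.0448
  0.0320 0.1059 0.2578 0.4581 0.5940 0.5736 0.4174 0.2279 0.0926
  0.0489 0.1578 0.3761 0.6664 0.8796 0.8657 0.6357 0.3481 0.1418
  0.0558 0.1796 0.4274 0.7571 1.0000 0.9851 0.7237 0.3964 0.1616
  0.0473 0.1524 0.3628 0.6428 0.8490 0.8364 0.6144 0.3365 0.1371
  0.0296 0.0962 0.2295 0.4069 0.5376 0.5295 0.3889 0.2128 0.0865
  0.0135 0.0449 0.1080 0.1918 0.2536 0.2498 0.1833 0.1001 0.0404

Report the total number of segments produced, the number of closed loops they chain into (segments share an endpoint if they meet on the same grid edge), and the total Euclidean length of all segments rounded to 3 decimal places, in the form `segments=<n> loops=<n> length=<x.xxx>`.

cell (0,2): code 0100 → (0.760,3.000)–(1.000,2.790)
cell (0,3): code 1000 → (1.000,3.599)–(0.760,3.000)
cell (1,2): code 0010 → (1.000,2.790)–(1.528,3.000)
cell (1,3): code 0001 → (1.528,3.000)–(1.000,3.599)
cell (4,2): code 0100 → (4.820,3.000)–(5.000,2.871)
cell (4,3): code 1100 → (4.123,4.000)–(4.820,3.000)
cell (4,4): code 1100 → (4.190,5.000)–(4.123,4.000)
cell (4,5): code 1100 → (4.969,6.000)–(4.190,5.000)
cell (4,6): code 1000 → (5.000,6.023)–(4.969,6.000)
cell (5,2): code 0110 → (5.000,2.871)–(6.000,2.611)
cell (5,6): code 1001 → (6.000,6.289)–(5.000,6.023)
cell (6,2): code 0110 → (6.000,2.611)–(7.000,2.951)
cell (6,5): code 1011 → (7.000,5.934)–(6.866,6.000)
cell (6,6): code 0001 → (6.866,6.000)–(6.000,6.289)
cell (7,2): code 0010 → (7.000,2.951)–(7.058,3.000)
cell (7,3): code 0011 → (7.058,3.000)–(7.706,4.000)
cell (7,4): code 0011 → (7.706,4.000)–(7.676,5.000)
cell (7,5): code 0001 → (7.676,5.000)–(7.000,5.934)
total: 18 segments, chained into 2 closed loop(s), length Σ = 13.687289

segments=18 loops=2 length=13.687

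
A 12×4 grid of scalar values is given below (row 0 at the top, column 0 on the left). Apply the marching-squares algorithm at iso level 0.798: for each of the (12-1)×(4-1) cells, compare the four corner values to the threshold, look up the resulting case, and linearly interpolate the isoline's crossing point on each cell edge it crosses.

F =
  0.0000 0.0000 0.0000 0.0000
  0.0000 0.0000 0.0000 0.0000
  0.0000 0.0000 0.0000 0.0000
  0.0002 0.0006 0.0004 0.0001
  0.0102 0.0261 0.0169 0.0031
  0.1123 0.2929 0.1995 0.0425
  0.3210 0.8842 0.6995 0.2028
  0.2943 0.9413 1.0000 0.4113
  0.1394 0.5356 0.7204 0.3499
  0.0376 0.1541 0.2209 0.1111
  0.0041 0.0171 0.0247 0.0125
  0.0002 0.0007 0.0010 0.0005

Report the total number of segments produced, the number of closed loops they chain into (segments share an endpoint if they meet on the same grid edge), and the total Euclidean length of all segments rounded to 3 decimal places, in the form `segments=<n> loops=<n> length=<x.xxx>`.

segments=8 loops=1 length=5.366

cell (5,0): code 0100 → (5.854,1.000)–(6.000,0.847)
cell (5,1): code 1000 → (6.000,1.467)–(5.854,1.000)
cell (6,0): code 0110 → (6.000,0.847)–(7.000,0.779)
cell (6,1): code 1101 → (6.328,2.000)–(6.000,1.467)
cell (6,2): code 1000 → (7.000,2.343)–(6.328,2.000)
cell (7,0): code 0010 → (7.000,0.779)–(7.353,1.000)
cell (7,1): code 0011 → (7.353,1.000)–(7.722,2.000)
cell (7,2): code 0001 → (7.722,2.000)–(7.000,2.343)
total: 8 segments, chained into 1 closed loop(s), length Σ = 5.366064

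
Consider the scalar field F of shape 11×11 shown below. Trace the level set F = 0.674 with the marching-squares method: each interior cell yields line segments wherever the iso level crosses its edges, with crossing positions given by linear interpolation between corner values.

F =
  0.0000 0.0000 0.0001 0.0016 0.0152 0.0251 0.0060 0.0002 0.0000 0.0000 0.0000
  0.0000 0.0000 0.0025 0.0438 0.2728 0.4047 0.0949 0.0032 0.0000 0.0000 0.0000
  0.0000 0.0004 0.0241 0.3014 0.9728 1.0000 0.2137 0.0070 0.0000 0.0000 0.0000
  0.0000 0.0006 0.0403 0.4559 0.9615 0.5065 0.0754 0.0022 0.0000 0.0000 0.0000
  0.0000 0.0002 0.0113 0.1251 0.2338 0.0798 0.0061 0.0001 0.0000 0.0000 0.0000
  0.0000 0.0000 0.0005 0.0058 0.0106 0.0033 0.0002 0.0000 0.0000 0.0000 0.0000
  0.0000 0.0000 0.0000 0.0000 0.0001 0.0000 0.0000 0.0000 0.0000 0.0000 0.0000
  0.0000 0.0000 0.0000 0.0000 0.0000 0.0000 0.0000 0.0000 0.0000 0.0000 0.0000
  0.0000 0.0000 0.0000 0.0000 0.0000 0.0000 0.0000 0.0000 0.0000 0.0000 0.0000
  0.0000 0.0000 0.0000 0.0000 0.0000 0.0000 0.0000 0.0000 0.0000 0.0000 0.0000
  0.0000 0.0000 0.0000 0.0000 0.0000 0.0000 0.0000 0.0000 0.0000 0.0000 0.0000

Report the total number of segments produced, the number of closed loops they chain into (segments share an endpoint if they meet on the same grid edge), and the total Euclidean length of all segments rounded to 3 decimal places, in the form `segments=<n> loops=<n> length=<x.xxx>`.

cell (1,3): code 0100 → (1.573,4.000)–(2.000,3.555)
cell (1,4): code 1100 → (1.452,5.000)–(1.573,4.000)
cell (1,5): code 1000 → (2.000,5.415)–(1.452,5.000)
cell (2,3): code 0110 → (2.000,3.555)–(3.000,3.431)
cell (2,4): code 1011 → (3.000,4.632)–(2.661,5.000)
cell (2,5): code 0001 → (2.661,5.000)–(2.000,5.415)
cell (3,3): code 0010 → (3.000,3.431)–(3.395,4.000)
cell (3,4): code 0001 → (3.395,4.000)–(3.000,4.632)
total: 8 segments, chained into 1 closed loop(s), length Σ = 6.036660

segments=8 loops=1 length=6.037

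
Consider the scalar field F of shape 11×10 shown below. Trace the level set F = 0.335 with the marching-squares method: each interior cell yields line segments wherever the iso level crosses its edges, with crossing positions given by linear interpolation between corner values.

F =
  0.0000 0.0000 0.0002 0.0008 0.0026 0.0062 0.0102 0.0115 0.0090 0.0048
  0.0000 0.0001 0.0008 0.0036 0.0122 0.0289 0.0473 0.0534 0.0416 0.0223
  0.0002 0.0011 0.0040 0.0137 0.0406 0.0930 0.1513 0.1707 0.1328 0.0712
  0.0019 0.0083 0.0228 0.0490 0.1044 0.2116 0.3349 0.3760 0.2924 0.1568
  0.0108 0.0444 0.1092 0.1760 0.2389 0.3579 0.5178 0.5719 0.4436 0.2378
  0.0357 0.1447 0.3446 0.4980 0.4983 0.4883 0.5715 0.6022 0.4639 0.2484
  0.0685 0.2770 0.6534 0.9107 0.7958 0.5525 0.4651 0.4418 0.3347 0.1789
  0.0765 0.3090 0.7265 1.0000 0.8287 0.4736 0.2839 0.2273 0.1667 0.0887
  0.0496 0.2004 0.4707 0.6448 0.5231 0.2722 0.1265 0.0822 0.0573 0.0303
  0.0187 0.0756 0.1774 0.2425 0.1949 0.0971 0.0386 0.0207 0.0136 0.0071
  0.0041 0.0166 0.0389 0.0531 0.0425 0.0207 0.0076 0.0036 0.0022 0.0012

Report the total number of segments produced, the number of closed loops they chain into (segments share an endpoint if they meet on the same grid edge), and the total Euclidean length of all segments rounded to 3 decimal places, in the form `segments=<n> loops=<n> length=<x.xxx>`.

cell (2,6): code 0100 → (2.800,7.000)–(3.000,6.002)
cell (2,7): code 1000 → (3.000,7.490)–(2.800,7.000)
cell (3,4): code 0100 → (3.843,5.000)–(4.000,4.808)
cell (3,5): code 1100 → (3.001,6.000)–(3.843,5.000)
cell (3,6): code 1110 → (3.000,6.002)–(3.001,6.000)
cell (3,7): code 1101 → (3.282,8.000)–(3.000,7.490)
cell (3,8): code 1000 → (4.000,8.528)–(3.282,8.000)
cell (4,1): code 0100 → (4.959,2.000)–(5.000,1.952)
cell (4,2): code 1100 → (4.494,3.000)–(4.959,2.000)
cell (4,3): code 1100 → (4.370,4.000)–(4.494,3.000)
cell (4,4): code 1110 → (4.000,4.808)–(4.370,4.000)
cell (4,8): code 1001 → (5.000,8.598)–(4.000,8.528)
cell (5,1): code 0110 → (5.000,1.952)–(6.000,1.154)
cell (5,7): code 1011 → (6.000,7.997)–(5.998,8.000)
cell (5,8): code 0001 → (5.998,8.000)–(5.000,8.598)
cell (6,1): code 0110 → (6.000,1.154)–(7.000,1.062)
cell (6,5): code 1011 → (7.000,5.731)–(6.718,6.000)
cell (6,6): code 0011 → (6.718,6.000)–(6.498,7.000)
cell (6,7): code 0001 → (6.498,7.000)–(6.000,7.997)
cell (7,1): code 0110 → (7.000,1.062)–(8.000,1.498)
cell (7,4): code 1011 → (8.000,4.750)–(7.688,5.000)
cell (7,5): code 0001 → (7.688,5.000)–(7.000,5.731)
cell (8,1): code 0010 → (8.000,1.498)–(8.463,2.000)
cell (8,2): code 0011 → (8.463,2.000)–(8.770,3.000)
cell (8,3): code 0011 → (8.770,3.000)–(8.573,4.000)
cell (8,4): code 0001 → (8.573,4.000)–(8.000,4.750)
total: 26 segments, chained into 1 closed loop(s), length Σ = 20.808431

segments=26 loops=1 length=20.808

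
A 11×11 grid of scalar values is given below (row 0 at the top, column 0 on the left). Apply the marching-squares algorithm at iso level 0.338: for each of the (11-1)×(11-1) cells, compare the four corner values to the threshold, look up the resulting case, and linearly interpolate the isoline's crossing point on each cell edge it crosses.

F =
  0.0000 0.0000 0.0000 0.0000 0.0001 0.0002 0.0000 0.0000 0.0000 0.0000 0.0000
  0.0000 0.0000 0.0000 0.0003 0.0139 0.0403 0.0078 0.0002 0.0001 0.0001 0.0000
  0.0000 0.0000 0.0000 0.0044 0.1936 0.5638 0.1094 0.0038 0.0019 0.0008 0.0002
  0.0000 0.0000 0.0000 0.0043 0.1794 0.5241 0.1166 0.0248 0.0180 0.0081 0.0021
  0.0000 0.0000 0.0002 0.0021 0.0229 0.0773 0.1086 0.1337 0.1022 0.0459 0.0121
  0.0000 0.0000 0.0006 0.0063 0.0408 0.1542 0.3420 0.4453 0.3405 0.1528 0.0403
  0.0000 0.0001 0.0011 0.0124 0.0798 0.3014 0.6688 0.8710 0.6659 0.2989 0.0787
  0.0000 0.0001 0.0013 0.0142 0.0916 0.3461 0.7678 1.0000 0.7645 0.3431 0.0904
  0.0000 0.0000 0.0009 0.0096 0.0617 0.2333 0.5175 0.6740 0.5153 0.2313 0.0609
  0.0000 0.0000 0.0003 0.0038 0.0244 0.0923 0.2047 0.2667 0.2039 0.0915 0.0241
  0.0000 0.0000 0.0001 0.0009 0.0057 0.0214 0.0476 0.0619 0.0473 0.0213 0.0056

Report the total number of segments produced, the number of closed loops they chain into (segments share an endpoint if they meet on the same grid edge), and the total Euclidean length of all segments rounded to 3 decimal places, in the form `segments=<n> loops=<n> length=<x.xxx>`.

segments=24 loops=2 length=17.454

cell (1,4): code 0100 → (1.569,5.000)–(2.000,4.390)
cell (1,5): code 1000 → (2.000,5.497)–(1.569,5.000)
cell (2,4): code 0110 → (2.000,4.390)–(3.000,4.460)
cell (2,5): code 1001 → (3.000,5.457)–(2.000,5.497)
cell (3,4): code 0010 → (3.000,4.460)–(3.417,5.000)
cell (3,5): code 0001 → (3.417,5.000)–(3.000,5.457)
cell (4,5): code 0100 → (4.983,6.000)–(5.000,5.979)
cell (4,6): code 1100 → (4.656,7.000)–(4.983,6.000)
cell (4,7): code 1100 → (4.990,8.000)–(4.656,7.000)
cell (4,8): code 1000 → (5.000,8.013)–(4.990,8.000)
cell (5,5): code 0110 → (5.000,5.979)–(6.000,5.100)
cell (5,8): code 1001 → (6.000,8.893)–(5.000,8.013)
cell (6,4): code 0100 → (6.819,5.000)–(7.000,4.968)
cell (6,5): code 1110 → (6.000,5.100)–(6.819,5.000)
cell (6,8): code 1101 → (6.885,9.000)–(6.000,8.893)
cell (6,9): code 1000 → (7.000,9.020)–(6.885,9.000)
cell (7,4): code 0010 → (7.000,4.968)–(7.072,5.000)
cell (7,5): code 0111 → (7.072,5.000)–(8.000,5.368)
cell (7,8): code 1011 → (8.000,8.624)–(7.046,9.000)
cell (7,9): code 0001 → (7.046,9.000)–(7.000,9.020)
cell (8,5): code 0010 → (8.000,5.368)–(8.574,6.000)
cell (8,6): code 0011 → (8.574,6.000)–(8.825,7.000)
cell (8,7): code 0011 → (8.825,7.000)–(8.569,8.000)
cell (8,8): code 0001 → (8.569,8.000)–(8.000,8.624)
total: 24 segments, chained into 2 closed loop(s), length Σ = 17.453805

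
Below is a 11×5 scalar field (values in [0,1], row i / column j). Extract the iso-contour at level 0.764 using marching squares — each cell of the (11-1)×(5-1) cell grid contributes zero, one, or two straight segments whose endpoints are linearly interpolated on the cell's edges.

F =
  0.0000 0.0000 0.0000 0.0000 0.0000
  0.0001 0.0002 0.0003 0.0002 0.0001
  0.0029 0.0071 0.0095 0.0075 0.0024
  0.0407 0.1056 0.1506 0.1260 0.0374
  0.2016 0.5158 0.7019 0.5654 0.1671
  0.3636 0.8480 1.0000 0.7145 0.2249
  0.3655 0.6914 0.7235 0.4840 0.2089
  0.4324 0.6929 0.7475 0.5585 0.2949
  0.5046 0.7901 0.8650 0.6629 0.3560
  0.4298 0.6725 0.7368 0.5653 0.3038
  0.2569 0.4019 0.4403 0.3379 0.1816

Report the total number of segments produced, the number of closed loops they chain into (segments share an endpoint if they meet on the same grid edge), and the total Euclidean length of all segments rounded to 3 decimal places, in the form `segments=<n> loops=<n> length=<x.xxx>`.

segments=12 loops=2 length=10.150

cell (4,0): code 0100 → (4.747,1.000)–(5.000,0.827)
cell (4,1): code 1100 → (4.208,2.000)–(4.747,1.000)
cell (4,2): code 1000 → (5.000,2.827)–(4.208,2.000)
cell (5,0): code 0010 → (5.000,0.827)–(5.536,1.000)
cell (5,1): code 0011 → (5.536,1.000)–(5.854,2.000)
cell (5,2): code 0001 → (5.854,2.000)–(5.000,2.827)
cell (7,0): code 0100 → (7.731,1.000)–(8.000,0.909)
cell (7,1): code 1100 → (7.140,2.000)–(7.731,1.000)
cell (7,2): code 1000 → (8.000,2.500)–(7.140,2.000)
cell (8,0): code 0010 → (8.000,0.909)–(8.222,1.000)
cell (8,1): code 0011 → (8.222,1.000)–(8.788,2.000)
cell (8,2): code 0001 → (8.788,2.000)–(8.000,2.500)
total: 12 segments, chained into 2 closed loop(s), length Σ = 10.149697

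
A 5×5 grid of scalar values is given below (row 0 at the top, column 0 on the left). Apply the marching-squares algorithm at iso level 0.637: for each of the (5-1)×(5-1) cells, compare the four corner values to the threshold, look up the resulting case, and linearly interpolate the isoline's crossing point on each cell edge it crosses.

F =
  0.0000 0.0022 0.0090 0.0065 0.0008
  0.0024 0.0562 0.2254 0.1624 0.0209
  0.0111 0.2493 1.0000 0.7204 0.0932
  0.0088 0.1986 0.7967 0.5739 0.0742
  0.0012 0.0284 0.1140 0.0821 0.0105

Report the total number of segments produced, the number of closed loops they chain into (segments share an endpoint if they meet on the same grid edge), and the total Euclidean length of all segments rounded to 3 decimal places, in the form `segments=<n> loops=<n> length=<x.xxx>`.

segments=8 loops=1 length=5.155

cell (1,1): code 0100 → (1.531,2.000)–(2.000,1.516)
cell (1,2): code 1100 → (1.851,3.000)–(1.531,2.000)
cell (1,3): code 1000 → (2.000,3.133)–(1.851,3.000)
cell (2,1): code 0110 → (2.000,1.516)–(3.000,1.733)
cell (2,2): code 1011 → (3.000,2.717)–(2.569,3.000)
cell (2,3): code 0001 → (2.569,3.000)–(2.000,3.133)
cell (3,1): code 0010 → (3.000,1.733)–(3.234,2.000)
cell (3,2): code 0001 → (3.234,2.000)–(3.000,2.717)
total: 8 segments, chained into 1 closed loop(s), length Σ = 5.155372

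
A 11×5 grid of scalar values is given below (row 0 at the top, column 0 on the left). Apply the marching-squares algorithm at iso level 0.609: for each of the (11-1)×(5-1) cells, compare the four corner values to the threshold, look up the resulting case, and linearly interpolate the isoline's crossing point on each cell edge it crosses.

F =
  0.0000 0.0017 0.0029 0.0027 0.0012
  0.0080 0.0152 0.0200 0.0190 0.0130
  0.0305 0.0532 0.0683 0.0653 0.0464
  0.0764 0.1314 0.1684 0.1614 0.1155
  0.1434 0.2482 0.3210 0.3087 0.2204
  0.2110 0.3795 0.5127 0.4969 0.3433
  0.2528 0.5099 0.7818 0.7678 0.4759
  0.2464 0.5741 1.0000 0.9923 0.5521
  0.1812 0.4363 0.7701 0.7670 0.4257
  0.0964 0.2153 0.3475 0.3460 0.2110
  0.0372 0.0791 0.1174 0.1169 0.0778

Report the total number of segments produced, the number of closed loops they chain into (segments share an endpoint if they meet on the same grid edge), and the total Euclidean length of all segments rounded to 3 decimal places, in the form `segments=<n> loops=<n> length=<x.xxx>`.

segments=10 loops=1 length=9.178

cell (5,1): code 0100 → (5.358,2.000)–(6.000,1.364)
cell (5,2): code 1100 → (5.414,3.000)–(5.358,2.000)
cell (5,3): code 1000 → (6.000,3.544)–(5.414,3.000)
cell (6,1): code 0110 → (6.000,1.364)–(7.000,1.082)
cell (6,3): code 1001 → (7.000,3.871)–(6.000,3.544)
cell (7,1): code 0110 → (7.000,1.082)–(8.000,1.517)
cell (7,3): code 1001 → (8.000,3.463)–(7.000,3.871)
cell (8,1): code 0010 → (8.000,1.517)–(8.381,2.000)
cell (8,2): code 0011 → (8.381,2.000)–(8.375,3.000)
cell (8,3): code 0001 → (8.375,3.000)–(8.000,3.463)
total: 10 segments, chained into 1 closed loop(s), length Σ = 9.177559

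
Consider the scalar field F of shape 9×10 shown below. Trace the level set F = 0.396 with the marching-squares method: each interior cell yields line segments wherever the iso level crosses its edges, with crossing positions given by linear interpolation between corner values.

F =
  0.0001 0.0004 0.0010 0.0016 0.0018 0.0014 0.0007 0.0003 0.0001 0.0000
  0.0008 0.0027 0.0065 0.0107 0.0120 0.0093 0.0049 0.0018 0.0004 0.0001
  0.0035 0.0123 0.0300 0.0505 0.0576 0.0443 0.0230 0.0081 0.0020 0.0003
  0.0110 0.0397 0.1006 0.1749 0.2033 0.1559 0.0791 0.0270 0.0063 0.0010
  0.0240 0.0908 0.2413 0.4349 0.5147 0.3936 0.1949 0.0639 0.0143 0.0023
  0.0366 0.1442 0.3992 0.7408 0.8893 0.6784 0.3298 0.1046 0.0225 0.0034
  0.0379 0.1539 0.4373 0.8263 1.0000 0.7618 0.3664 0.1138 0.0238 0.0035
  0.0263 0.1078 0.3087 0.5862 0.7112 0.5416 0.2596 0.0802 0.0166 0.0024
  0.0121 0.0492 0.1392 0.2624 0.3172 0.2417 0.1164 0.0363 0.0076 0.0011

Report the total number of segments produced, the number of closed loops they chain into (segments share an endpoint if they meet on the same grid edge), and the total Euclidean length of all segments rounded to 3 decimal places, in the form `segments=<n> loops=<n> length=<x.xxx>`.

cell (3,2): code 0100 → (3.850,3.000)–(4.000,2.799)
cell (3,3): code 1100 → (3.619,4.000)–(3.850,3.000)
cell (3,4): code 1000 → (4.000,4.980)–(3.619,4.000)
cell (4,1): code 0100 → (4.980,2.000)–(5.000,1.987)
cell (4,2): code 1110 → (4.000,2.799)–(4.980,2.000)
cell (4,4): code 1101 → (4.008,5.000)–(4.000,4.980)
cell (4,5): code 1000 → (5.000,5.810)–(4.008,5.000)
cell (5,1): code 0110 → (5.000,1.987)–(6.000,1.854)
cell (5,5): code 1001 → (6.000,5.925)–(5.000,5.810)
cell (6,1): code 0010 → (6.000,1.854)–(6.321,2.000)
cell (6,2): code 0111 → (6.321,2.000)–(7.000,2.315)
cell (6,5): code 1001 → (7.000,5.516)–(6.000,5.925)
cell (7,2): code 0010 → (7.000,2.315)–(7.587,3.000)
cell (7,3): code 0011 → (7.587,3.000)–(7.800,4.000)
cell (7,4): code 0011 → (7.800,4.000)–(7.485,5.000)
cell (7,5): code 0001 → (7.485,5.000)–(7.000,5.516)
total: 16 segments, chained into 1 closed loop(s), length Σ = 12.797406

segments=16 loops=1 length=12.797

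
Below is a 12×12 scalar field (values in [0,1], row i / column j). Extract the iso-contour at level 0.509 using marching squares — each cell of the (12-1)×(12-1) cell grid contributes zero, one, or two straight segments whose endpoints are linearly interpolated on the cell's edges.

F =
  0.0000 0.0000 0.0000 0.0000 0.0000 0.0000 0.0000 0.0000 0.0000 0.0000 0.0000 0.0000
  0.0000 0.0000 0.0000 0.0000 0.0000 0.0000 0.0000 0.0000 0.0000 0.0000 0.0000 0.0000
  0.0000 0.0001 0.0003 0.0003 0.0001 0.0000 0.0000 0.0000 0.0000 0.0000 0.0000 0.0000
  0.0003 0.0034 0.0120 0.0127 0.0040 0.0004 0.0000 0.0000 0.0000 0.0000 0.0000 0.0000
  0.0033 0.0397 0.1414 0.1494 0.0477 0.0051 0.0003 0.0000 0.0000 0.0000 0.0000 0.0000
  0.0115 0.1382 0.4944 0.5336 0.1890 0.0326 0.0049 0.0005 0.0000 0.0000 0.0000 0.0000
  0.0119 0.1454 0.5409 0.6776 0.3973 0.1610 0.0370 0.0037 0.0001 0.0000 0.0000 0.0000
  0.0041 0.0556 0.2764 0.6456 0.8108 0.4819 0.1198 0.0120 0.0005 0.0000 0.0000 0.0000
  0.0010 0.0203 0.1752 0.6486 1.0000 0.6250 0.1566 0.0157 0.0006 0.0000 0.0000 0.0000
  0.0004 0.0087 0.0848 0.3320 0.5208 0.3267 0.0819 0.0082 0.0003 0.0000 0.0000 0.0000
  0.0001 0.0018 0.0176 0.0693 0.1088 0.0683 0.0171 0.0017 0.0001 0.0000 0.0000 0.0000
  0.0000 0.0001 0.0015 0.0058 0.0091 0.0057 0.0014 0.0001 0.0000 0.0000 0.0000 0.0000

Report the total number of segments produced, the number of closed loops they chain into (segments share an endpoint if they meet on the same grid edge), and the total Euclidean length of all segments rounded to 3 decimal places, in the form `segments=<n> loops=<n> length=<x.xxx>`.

segments=18 loops=1 length=11.314

cell (4,2): code 0100 → (4.936,3.000)–(5.000,2.372)
cell (4,3): code 1000 → (5.000,3.071)–(4.936,3.000)
cell (5,1): code 0100 → (5.314,2.000)–(6.000,1.919)
cell (5,2): code 1110 → (5.000,2.372)–(5.314,2.000)
cell (5,3): code 1001 → (6.000,3.601)–(5.000,3.071)
cell (6,1): code 0010 → (6.000,1.919)–(6.121,2.000)
cell (6,2): code 0111 → (6.121,2.000)–(7.000,2.630)
cell (6,3): code 1101 → (6.270,4.000)–(6.000,3.601)
cell (6,4): code 1000 → (7.000,4.918)–(6.270,4.000)
cell (7,2): code 0110 → (7.000,2.630)–(8.000,2.705)
cell (7,4): code 1101 → (7.189,5.000)–(7.000,4.918)
cell (7,5): code 1000 → (8.000,5.248)–(7.189,5.000)
cell (8,2): code 0010 → (8.000,2.705)–(8.441,3.000)
cell (8,3): code 0111 → (8.441,3.000)–(9.000,3.938)
cell (8,4): code 1011 → (9.000,4.061)–(8.389,5.000)
cell (8,5): code 0001 → (8.389,5.000)–(8.000,5.248)
cell (9,3): code 0010 → (9.000,3.938)–(9.029,4.000)
cell (9,4): code 0001 → (9.029,4.000)–(9.000,4.061)
total: 18 segments, chained into 1 closed loop(s), length Σ = 11.313647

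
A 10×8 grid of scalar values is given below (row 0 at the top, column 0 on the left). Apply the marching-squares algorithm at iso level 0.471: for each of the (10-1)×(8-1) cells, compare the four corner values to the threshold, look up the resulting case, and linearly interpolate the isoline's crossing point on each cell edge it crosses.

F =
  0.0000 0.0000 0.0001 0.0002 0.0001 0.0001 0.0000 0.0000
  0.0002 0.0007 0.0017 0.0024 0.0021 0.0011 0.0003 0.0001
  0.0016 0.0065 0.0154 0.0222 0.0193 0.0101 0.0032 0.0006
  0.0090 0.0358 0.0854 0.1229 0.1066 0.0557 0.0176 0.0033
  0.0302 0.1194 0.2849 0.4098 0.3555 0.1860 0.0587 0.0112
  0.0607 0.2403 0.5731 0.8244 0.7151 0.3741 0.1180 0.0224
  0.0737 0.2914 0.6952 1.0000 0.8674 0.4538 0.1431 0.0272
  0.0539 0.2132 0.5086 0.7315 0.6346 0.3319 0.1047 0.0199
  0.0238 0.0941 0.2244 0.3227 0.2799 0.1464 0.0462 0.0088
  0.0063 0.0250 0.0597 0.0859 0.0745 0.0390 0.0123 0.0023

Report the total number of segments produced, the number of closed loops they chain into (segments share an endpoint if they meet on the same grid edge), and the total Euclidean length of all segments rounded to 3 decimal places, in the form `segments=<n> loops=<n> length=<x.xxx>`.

segments=12 loops=1 length=10.848

cell (4,1): code 0100 → (4.646,2.000)–(5.000,1.693)
cell (4,2): code 1100 → (4.148,3.000)–(4.646,2.000)
cell (4,3): code 1100 → (4.321,4.000)–(4.148,3.000)
cell (4,4): code 1000 → (5.000,4.716)–(4.321,4.000)
cell (5,1): code 0110 → (5.000,1.693)–(6.000,1.445)
cell (5,4): code 1001 → (6.000,4.958)–(5.000,4.716)
cell (6,1): code 0110 → (6.000,1.445)–(7.000,1.873)
cell (6,4): code 1001 → (7.000,4.540)–(6.000,4.958)
cell (7,1): code 0010 → (7.000,1.873)–(7.132,2.000)
cell (7,2): code 0011 → (7.132,2.000)–(7.637,3.000)
cell (7,3): code 0011 → (7.637,3.000)–(7.461,4.000)
cell (7,4): code 0001 → (7.461,4.000)–(7.000,4.540)
total: 12 segments, chained into 1 closed loop(s), length Σ = 10.847975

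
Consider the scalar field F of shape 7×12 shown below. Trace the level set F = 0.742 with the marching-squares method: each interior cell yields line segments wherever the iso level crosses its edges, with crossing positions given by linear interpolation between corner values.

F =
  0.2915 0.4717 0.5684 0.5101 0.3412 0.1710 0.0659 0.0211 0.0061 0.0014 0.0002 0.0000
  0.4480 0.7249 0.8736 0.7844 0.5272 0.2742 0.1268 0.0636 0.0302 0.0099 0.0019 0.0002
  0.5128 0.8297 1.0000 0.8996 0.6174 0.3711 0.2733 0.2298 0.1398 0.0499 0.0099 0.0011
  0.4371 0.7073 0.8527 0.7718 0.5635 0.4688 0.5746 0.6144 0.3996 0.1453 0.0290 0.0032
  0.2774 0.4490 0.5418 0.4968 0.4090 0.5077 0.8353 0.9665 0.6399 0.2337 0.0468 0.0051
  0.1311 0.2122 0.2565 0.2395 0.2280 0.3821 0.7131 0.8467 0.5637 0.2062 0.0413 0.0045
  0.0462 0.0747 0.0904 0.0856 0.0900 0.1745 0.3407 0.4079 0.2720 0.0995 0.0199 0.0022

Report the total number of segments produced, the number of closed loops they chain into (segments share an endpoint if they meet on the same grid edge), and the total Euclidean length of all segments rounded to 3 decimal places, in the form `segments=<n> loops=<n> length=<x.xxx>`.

segments=20 loops=2 length=14.553

cell (0,1): code 0100 → (0.569,2.000)–(1.000,1.115)
cell (0,2): code 1100 → (0.845,3.000)–(0.569,2.000)
cell (0,3): code 1000 → (1.000,3.165)–(0.845,3.000)
cell (1,0): code 0100 → (1.163,1.000)–(2.000,0.723)
cell (1,1): code 1110 → (1.000,1.115)–(1.163,1.000)
cell (1,3): code 1001 → (2.000,3.558)–(1.000,3.165)
cell (2,0): code 0010 → (2.000,0.723)–(2.717,1.000)
cell (2,1): code 0111 → (2.717,1.000)–(3.000,1.239)
cell (2,3): code 1001 → (3.000,3.143)–(2.000,3.558)
cell (3,1): code 0010 → (3.000,1.239)–(3.356,2.000)
cell (3,2): code 0011 → (3.356,2.000)–(3.108,3.000)
cell (3,3): code 0001 → (3.108,3.000)–(3.000,3.143)
cell (3,5): code 0100 → (3.642,6.000)–(4.000,5.715)
cell (3,6): code 1100 → (3.362,7.000)–(3.642,6.000)
cell (3,7): code 1000 → (4.000,7.687)–(3.362,7.000)
cell (4,5): code 0010 → (4.000,5.715)–(4.764,6.000)
cell (4,6): code 0111 → (4.764,6.000)–(5.000,6.216)
cell (4,7): code 1001 → (5.000,7.370)–(4.000,7.687)
cell (5,6): code 0010 → (5.000,6.216)–(5.239,7.000)
cell (5,7): code 0001 → (5.239,7.000)–(5.000,7.370)
total: 20 segments, chained into 2 closed loop(s), length Σ = 14.552731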